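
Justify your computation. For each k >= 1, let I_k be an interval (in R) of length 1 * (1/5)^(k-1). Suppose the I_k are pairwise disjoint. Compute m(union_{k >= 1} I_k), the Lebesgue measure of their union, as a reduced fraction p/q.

By countable additivity of the Lebesgue measure on pairwise disjoint measurable sets,
  m(union_{k >= 1} I_k) = sum_{k >= 1} m(I_k) = sum_{k >= 1} a * r^(k-1),
  with a = 1 and r = 1/5.
Since 0 < r = 1/5 < 1, the geometric series converges:
  sum_{k >= 1} a * r^(k-1) = a / (1 - r).
  = 1 / (1 - 1/5)
  = 1 / (4/5)
  = 5/4.

5/4


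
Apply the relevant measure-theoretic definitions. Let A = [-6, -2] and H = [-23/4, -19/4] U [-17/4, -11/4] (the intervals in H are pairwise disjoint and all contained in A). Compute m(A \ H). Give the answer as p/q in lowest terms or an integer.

The ambient interval has length m(A) = -2 - (-6) = 4.
Since the holes are disjoint and sit inside A, by finite additivity
  m(H) = sum_i (b_i - a_i), and m(A \ H) = m(A) - m(H).
Computing the hole measures:
  m(H_1) = -19/4 - (-23/4) = 1.
  m(H_2) = -11/4 - (-17/4) = 3/2.
Summed: m(H) = 1 + 3/2 = 5/2.
So m(A \ H) = 4 - 5/2 = 3/2.

3/2


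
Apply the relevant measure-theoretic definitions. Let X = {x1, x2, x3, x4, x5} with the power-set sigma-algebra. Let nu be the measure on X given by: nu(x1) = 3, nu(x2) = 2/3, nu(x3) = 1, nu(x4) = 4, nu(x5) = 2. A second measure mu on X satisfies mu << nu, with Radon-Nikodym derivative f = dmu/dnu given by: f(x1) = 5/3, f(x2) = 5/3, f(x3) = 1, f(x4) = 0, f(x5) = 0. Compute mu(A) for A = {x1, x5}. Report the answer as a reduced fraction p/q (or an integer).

By the defining property of the Radon-Nikodym derivative, for every measurable set A,
  mu(A) = integral_A f dnu.
Since nu is a discrete measure concentrated on the atoms of X, the integral over A reduces to the sum
  mu(A) = sum_{x in A} f(x) * nu({x}).
Computing each term:
  x1: f(x1) * nu(x1) = 5/3 * 3 = 5.
  x5: f(x5) * nu(x5) = 0 * 2 = 0.
Summing: mu(A) = 5 + 0 = 5.

5


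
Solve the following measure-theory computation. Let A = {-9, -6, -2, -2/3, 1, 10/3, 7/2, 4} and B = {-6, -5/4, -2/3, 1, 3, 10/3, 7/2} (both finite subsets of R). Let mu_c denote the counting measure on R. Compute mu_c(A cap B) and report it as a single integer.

Counting measure on a finite set equals cardinality. mu_c(A cap B) = |A cap B| (elements appearing in both).
Enumerating the elements of A that also lie in B gives 5 element(s).
So mu_c(A cap B) = 5.

5


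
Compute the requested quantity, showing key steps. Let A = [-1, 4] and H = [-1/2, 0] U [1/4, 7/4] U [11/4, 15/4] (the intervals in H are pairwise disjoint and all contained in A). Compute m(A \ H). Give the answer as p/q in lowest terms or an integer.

The ambient interval has length m(A) = 4 - (-1) = 5.
Since the holes are disjoint and sit inside A, by finite additivity
  m(H) = sum_i (b_i - a_i), and m(A \ H) = m(A) - m(H).
Computing the hole measures:
  m(H_1) = 0 - (-1/2) = 1/2.
  m(H_2) = 7/4 - 1/4 = 3/2.
  m(H_3) = 15/4 - 11/4 = 1.
Summed: m(H) = 1/2 + 3/2 + 1 = 3.
So m(A \ H) = 5 - 3 = 2.

2


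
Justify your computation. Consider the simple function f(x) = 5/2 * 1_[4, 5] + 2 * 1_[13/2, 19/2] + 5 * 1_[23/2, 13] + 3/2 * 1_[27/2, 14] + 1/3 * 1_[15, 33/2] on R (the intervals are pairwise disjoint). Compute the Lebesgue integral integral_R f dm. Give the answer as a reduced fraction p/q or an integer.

For a simple function f = sum_i c_i * 1_{A_i} with disjoint A_i,
  integral f dm = sum_i c_i * m(A_i).
Lengths of the A_i:
  m(A_1) = 5 - 4 = 1.
  m(A_2) = 19/2 - 13/2 = 3.
  m(A_3) = 13 - 23/2 = 3/2.
  m(A_4) = 14 - 27/2 = 1/2.
  m(A_5) = 33/2 - 15 = 3/2.
Contributions c_i * m(A_i):
  (5/2) * (1) = 5/2.
  (2) * (3) = 6.
  (5) * (3/2) = 15/2.
  (3/2) * (1/2) = 3/4.
  (1/3) * (3/2) = 1/2.
Total: 5/2 + 6 + 15/2 + 3/4 + 1/2 = 69/4.

69/4


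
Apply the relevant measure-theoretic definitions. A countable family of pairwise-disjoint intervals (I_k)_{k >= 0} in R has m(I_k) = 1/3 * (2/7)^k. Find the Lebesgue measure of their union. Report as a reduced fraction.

By countable additivity of the Lebesgue measure on pairwise disjoint measurable sets,
  m(union_{k >= 0} I_k) = sum_{k >= 0} m(I_k) = sum_{k >= 0} a * r^k,
  with a = 1/3 and r = 2/7.
Since 0 < r = 2/7 < 1, the geometric series converges:
  sum_{k >= 0} a * r^k = a / (1 - r).
  = 1/3 / (1 - 2/7)
  = 1/3 / (5/7)
  = 7/15.

7/15


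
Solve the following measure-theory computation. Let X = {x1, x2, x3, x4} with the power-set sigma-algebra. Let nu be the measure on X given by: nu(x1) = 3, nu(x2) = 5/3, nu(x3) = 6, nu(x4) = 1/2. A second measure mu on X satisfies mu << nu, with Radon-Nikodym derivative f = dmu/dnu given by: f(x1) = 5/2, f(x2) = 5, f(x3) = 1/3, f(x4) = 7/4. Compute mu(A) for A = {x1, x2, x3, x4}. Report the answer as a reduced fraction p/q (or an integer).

By the defining property of the Radon-Nikodym derivative, for every measurable set A,
  mu(A) = integral_A f dnu.
Since nu is a discrete measure concentrated on the atoms of X, the integral over A reduces to the sum
  mu(A) = sum_{x in A} f(x) * nu({x}).
Computing each term:
  x1: f(x1) * nu(x1) = 5/2 * 3 = 15/2.
  x2: f(x2) * nu(x2) = 5 * 5/3 = 25/3.
  x3: f(x3) * nu(x3) = 1/3 * 6 = 2.
  x4: f(x4) * nu(x4) = 7/4 * 1/2 = 7/8.
Summing: mu(A) = 15/2 + 25/3 + 2 + 7/8 = 449/24.

449/24


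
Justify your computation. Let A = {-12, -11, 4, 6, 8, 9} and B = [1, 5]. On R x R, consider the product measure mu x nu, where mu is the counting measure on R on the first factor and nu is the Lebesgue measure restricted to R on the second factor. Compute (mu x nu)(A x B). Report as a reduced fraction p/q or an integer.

For a measurable rectangle A x B, the product measure satisfies
  (mu x nu)(A x B) = mu(A) * nu(B).
  mu(A) = 6.
  nu(B) = 4.
  (mu x nu)(A x B) = 6 * 4 = 24.

24


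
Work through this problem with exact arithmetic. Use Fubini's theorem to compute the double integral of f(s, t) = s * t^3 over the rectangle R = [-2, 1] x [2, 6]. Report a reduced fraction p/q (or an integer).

f(s, t) is a tensor product of a function of s and a function of t, and both factors are bounded continuous (hence Lebesgue integrable) on the rectangle, so Fubini's theorem applies:
  integral_R f d(m x m) = (integral_a1^b1 s ds) * (integral_a2^b2 t^3 dt).
Inner integral in s: integral_{-2}^{1} s ds = (1^2 - (-2)^2)/2
  = -3/2.
Inner integral in t: integral_{2}^{6} t^3 dt = (6^4 - 2^4)/4
  = 320.
Product: (-3/2) * (320) = -480.

-480


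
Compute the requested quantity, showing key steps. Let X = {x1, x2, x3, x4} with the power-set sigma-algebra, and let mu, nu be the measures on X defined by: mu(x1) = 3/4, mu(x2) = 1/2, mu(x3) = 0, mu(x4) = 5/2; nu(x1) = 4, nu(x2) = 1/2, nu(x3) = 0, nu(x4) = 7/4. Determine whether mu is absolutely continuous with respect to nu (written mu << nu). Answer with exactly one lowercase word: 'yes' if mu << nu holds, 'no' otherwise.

mu << nu means: every nu-null measurable set is also mu-null; equivalently, for every atom x, if nu({x}) = 0 then mu({x}) = 0.
Checking each atom:
  x1: nu = 4 > 0 -> no constraint.
  x2: nu = 1/2 > 0 -> no constraint.
  x3: nu = 0, mu = 0 -> consistent with mu << nu.
  x4: nu = 7/4 > 0 -> no constraint.
No atom violates the condition. Therefore mu << nu.

yes


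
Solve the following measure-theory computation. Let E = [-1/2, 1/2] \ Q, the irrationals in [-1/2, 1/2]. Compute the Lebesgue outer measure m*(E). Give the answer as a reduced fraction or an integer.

The interval I = [-1/2, 1/2] has m(I) = 1/2 - (-1/2) = 1 (endpoints are measure-zero, so open/closed/half-open agree). Write I = (I cap Q) u (I \ Q). The rationals in I are countable, so m*(I cap Q) = 0 (cover each rational by intervals whose total length is arbitrarily small). By countable subadditivity m*(I) <= m*(I cap Q) + m*(I \ Q), hence m*(I \ Q) >= m(I) = 1. The reverse inequality m*(I \ Q) <= m*(I) = 1 is trivial since (I \ Q) is a subset of I. Therefore m*(I \ Q) = 1.

1


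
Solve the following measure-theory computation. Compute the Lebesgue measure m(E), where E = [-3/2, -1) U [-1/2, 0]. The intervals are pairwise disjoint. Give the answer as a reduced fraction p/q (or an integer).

For pairwise disjoint intervals, m(union_i I_i) = sum_i m(I_i),
and m is invariant under swapping open/closed endpoints (single points have measure 0).
So m(E) = sum_i (b_i - a_i).
  I_1 has length -1 - (-3/2) = 1/2.
  I_2 has length 0 - (-1/2) = 1/2.
Summing:
  m(E) = 1/2 + 1/2 = 1.

1


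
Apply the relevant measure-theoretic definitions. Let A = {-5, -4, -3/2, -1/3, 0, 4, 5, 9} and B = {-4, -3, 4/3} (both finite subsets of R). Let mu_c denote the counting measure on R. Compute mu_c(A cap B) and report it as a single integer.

Counting measure on a finite set equals cardinality. mu_c(A cap B) = |A cap B| (elements appearing in both).
Enumerating the elements of A that also lie in B gives 1 element(s).
So mu_c(A cap B) = 1.

1


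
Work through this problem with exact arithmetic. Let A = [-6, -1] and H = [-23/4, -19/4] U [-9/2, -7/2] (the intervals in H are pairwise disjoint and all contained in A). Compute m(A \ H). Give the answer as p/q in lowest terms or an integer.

The ambient interval has length m(A) = -1 - (-6) = 5.
Since the holes are disjoint and sit inside A, by finite additivity
  m(H) = sum_i (b_i - a_i), and m(A \ H) = m(A) - m(H).
Computing the hole measures:
  m(H_1) = -19/4 - (-23/4) = 1.
  m(H_2) = -7/2 - (-9/2) = 1.
Summed: m(H) = 1 + 1 = 2.
So m(A \ H) = 5 - 2 = 3.

3


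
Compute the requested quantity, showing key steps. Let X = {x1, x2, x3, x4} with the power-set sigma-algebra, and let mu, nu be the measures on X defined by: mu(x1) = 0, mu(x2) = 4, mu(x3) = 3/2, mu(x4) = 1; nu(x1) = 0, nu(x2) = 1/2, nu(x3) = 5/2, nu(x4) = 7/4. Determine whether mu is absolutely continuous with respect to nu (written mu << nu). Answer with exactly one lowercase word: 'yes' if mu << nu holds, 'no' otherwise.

mu << nu means: every nu-null measurable set is also mu-null; equivalently, for every atom x, if nu({x}) = 0 then mu({x}) = 0.
Checking each atom:
  x1: nu = 0, mu = 0 -> consistent with mu << nu.
  x2: nu = 1/2 > 0 -> no constraint.
  x3: nu = 5/2 > 0 -> no constraint.
  x4: nu = 7/4 > 0 -> no constraint.
No atom violates the condition. Therefore mu << nu.

yes


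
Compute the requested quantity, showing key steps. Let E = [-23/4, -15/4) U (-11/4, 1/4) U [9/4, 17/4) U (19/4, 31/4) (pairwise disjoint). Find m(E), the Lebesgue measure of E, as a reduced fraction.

For pairwise disjoint intervals, m(union_i I_i) = sum_i m(I_i),
and m is invariant under swapping open/closed endpoints (single points have measure 0).
So m(E) = sum_i (b_i - a_i).
  I_1 has length -15/4 - (-23/4) = 2.
  I_2 has length 1/4 - (-11/4) = 3.
  I_3 has length 17/4 - 9/4 = 2.
  I_4 has length 31/4 - 19/4 = 3.
Summing:
  m(E) = 2 + 3 + 2 + 3 = 10.

10


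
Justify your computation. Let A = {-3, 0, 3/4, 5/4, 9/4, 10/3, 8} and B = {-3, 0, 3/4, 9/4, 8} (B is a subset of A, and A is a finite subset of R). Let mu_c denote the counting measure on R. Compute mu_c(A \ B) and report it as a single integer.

Counting measure assigns mu_c(E) = |E| (number of elements) when E is finite. For B subset A, A \ B is the set of elements of A not in B, so |A \ B| = |A| - |B|.
|A| = 7, |B| = 5, so mu_c(A \ B) = 7 - 5 = 2.

2


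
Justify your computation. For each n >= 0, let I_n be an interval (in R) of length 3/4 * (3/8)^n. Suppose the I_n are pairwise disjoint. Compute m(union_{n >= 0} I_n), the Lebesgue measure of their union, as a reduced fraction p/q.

By countable additivity of the Lebesgue measure on pairwise disjoint measurable sets,
  m(union_{n >= 0} I_n) = sum_{n >= 0} m(I_n) = sum_{n >= 0} a * r^n,
  with a = 3/4 and r = 3/8.
Since 0 < r = 3/8 < 1, the geometric series converges:
  sum_{n >= 0} a * r^n = a / (1 - r).
  = 3/4 / (1 - 3/8)
  = 3/4 / (5/8)
  = 6/5.

6/5


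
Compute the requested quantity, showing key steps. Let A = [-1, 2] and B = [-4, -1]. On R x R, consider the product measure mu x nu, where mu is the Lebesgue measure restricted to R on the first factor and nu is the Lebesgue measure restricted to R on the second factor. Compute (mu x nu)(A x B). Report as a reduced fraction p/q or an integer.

For a measurable rectangle A x B, the product measure satisfies
  (mu x nu)(A x B) = mu(A) * nu(B).
  mu(A) = 3.
  nu(B) = 3.
  (mu x nu)(A x B) = 3 * 3 = 9.

9


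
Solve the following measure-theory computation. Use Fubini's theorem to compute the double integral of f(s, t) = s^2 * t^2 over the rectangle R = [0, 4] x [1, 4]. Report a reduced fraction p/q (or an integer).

f(s, t) is a tensor product of a function of s and a function of t, and both factors are bounded continuous (hence Lebesgue integrable) on the rectangle, so Fubini's theorem applies:
  integral_R f d(m x m) = (integral_a1^b1 s^2 ds) * (integral_a2^b2 t^2 dt).
Inner integral in s: integral_{0}^{4} s^2 ds = (4^3 - 0^3)/3
  = 64/3.
Inner integral in t: integral_{1}^{4} t^2 dt = (4^3 - 1^3)/3
  = 21.
Product: (64/3) * (21) = 448.

448


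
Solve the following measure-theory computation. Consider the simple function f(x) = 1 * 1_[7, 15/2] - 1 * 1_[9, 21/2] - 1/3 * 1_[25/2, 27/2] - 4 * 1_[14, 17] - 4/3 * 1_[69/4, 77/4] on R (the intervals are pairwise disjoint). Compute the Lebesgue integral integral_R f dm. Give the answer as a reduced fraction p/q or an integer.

For a simple function f = sum_i c_i * 1_{A_i} with disjoint A_i,
  integral f dm = sum_i c_i * m(A_i).
Lengths of the A_i:
  m(A_1) = 15/2 - 7 = 1/2.
  m(A_2) = 21/2 - 9 = 3/2.
  m(A_3) = 27/2 - 25/2 = 1.
  m(A_4) = 17 - 14 = 3.
  m(A_5) = 77/4 - 69/4 = 2.
Contributions c_i * m(A_i):
  (1) * (1/2) = 1/2.
  (-1) * (3/2) = -3/2.
  (-1/3) * (1) = -1/3.
  (-4) * (3) = -12.
  (-4/3) * (2) = -8/3.
Total: 1/2 - 3/2 - 1/3 - 12 - 8/3 = -16.

-16


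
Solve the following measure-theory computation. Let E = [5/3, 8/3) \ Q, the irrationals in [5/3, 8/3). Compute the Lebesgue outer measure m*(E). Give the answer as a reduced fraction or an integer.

The interval I = [5/3, 8/3) has m(I) = 8/3 - 5/3 = 1 (endpoints are measure-zero, so open/closed/half-open agree). Write I = (I cap Q) u (I \ Q). The rationals in I are countable, so m*(I cap Q) = 0 (cover each rational by intervals whose total length is arbitrarily small). By countable subadditivity m*(I) <= m*(I cap Q) + m*(I \ Q), hence m*(I \ Q) >= m(I) = 1. The reverse inequality m*(I \ Q) <= m*(I) = 1 is trivial since (I \ Q) is a subset of I. Therefore m*(I \ Q) = 1.

1


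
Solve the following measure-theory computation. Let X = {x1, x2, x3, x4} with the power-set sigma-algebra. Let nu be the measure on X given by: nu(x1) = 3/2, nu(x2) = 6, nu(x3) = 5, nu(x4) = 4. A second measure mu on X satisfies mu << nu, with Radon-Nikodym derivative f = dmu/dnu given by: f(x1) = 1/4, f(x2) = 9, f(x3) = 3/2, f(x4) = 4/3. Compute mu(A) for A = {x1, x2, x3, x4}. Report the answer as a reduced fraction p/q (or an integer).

By the defining property of the Radon-Nikodym derivative, for every measurable set A,
  mu(A) = integral_A f dnu.
Since nu is a discrete measure concentrated on the atoms of X, the integral over A reduces to the sum
  mu(A) = sum_{x in A} f(x) * nu({x}).
Computing each term:
  x1: f(x1) * nu(x1) = 1/4 * 3/2 = 3/8.
  x2: f(x2) * nu(x2) = 9 * 6 = 54.
  x3: f(x3) * nu(x3) = 3/2 * 5 = 15/2.
  x4: f(x4) * nu(x4) = 4/3 * 4 = 16/3.
Summing: mu(A) = 3/8 + 54 + 15/2 + 16/3 = 1613/24.

1613/24


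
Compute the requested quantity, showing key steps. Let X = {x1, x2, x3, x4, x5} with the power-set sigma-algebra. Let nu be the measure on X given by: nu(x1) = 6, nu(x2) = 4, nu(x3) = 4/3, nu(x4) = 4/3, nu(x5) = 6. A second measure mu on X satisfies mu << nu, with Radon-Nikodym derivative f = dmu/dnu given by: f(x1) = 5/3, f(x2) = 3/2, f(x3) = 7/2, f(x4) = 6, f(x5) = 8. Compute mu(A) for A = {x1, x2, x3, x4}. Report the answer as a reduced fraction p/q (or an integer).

By the defining property of the Radon-Nikodym derivative, for every measurable set A,
  mu(A) = integral_A f dnu.
Since nu is a discrete measure concentrated on the atoms of X, the integral over A reduces to the sum
  mu(A) = sum_{x in A} f(x) * nu({x}).
Computing each term:
  x1: f(x1) * nu(x1) = 5/3 * 6 = 10.
  x2: f(x2) * nu(x2) = 3/2 * 4 = 6.
  x3: f(x3) * nu(x3) = 7/2 * 4/3 = 14/3.
  x4: f(x4) * nu(x4) = 6 * 4/3 = 8.
Summing: mu(A) = 10 + 6 + 14/3 + 8 = 86/3.

86/3


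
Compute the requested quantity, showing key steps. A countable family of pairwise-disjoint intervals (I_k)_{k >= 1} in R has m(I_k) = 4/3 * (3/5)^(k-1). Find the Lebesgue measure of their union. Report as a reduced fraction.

By countable additivity of the Lebesgue measure on pairwise disjoint measurable sets,
  m(union_{k >= 1} I_k) = sum_{k >= 1} m(I_k) = sum_{k >= 1} a * r^(k-1),
  with a = 4/3 and r = 3/5.
Since 0 < r = 3/5 < 1, the geometric series converges:
  sum_{k >= 1} a * r^(k-1) = a / (1 - r).
  = 4/3 / (1 - 3/5)
  = 4/3 / (2/5)
  = 10/3.

10/3


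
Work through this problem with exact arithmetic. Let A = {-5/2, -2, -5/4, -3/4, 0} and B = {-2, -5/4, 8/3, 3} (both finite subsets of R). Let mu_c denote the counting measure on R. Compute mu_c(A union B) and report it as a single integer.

Counting measure on a finite set equals cardinality. By inclusion-exclusion, |A union B| = |A| + |B| - |A cap B|.
|A| = 5, |B| = 4, |A cap B| = 2.
So mu_c(A union B) = 5 + 4 - 2 = 7.

7


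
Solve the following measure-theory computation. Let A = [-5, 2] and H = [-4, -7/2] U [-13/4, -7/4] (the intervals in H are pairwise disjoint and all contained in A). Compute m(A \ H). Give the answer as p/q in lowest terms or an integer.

The ambient interval has length m(A) = 2 - (-5) = 7.
Since the holes are disjoint and sit inside A, by finite additivity
  m(H) = sum_i (b_i - a_i), and m(A \ H) = m(A) - m(H).
Computing the hole measures:
  m(H_1) = -7/2 - (-4) = 1/2.
  m(H_2) = -7/4 - (-13/4) = 3/2.
Summed: m(H) = 1/2 + 3/2 = 2.
So m(A \ H) = 7 - 2 = 5.

5


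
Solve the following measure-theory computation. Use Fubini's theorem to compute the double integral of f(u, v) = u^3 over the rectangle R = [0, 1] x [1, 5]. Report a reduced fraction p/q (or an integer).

f(u, v) is a tensor product of a function of u and a function of v, and both factors are bounded continuous (hence Lebesgue integrable) on the rectangle, so Fubini's theorem applies:
  integral_R f d(m x m) = (integral_a1^b1 u^3 du) * (integral_a2^b2 1 dv).
Inner integral in u: integral_{0}^{1} u^3 du = (1^4 - 0^4)/4
  = 1/4.
Inner integral in v: integral_{1}^{5} 1 dv = (5^1 - 1^1)/1
  = 4.
Product: (1/4) * (4) = 1.

1


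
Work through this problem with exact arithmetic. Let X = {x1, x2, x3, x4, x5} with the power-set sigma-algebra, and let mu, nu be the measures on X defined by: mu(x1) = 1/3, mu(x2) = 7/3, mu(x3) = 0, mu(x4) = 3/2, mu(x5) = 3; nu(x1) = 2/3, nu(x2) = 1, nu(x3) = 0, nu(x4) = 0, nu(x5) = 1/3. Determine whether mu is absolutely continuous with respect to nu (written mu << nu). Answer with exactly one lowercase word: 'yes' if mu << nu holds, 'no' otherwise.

mu << nu means: every nu-null measurable set is also mu-null; equivalently, for every atom x, if nu({x}) = 0 then mu({x}) = 0.
Checking each atom:
  x1: nu = 2/3 > 0 -> no constraint.
  x2: nu = 1 > 0 -> no constraint.
  x3: nu = 0, mu = 0 -> consistent with mu << nu.
  x4: nu = 0, mu = 3/2 > 0 -> violates mu << nu.
  x5: nu = 1/3 > 0 -> no constraint.
The atom(s) x4 violate the condition (nu = 0 but mu > 0). Therefore mu is NOT absolutely continuous w.r.t. nu.

no


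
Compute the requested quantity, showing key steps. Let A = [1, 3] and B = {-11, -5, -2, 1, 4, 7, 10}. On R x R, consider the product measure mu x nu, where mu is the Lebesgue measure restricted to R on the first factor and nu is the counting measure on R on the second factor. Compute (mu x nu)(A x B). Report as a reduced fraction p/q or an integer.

For a measurable rectangle A x B, the product measure satisfies
  (mu x nu)(A x B) = mu(A) * nu(B).
  mu(A) = 2.
  nu(B) = 7.
  (mu x nu)(A x B) = 2 * 7 = 14.

14


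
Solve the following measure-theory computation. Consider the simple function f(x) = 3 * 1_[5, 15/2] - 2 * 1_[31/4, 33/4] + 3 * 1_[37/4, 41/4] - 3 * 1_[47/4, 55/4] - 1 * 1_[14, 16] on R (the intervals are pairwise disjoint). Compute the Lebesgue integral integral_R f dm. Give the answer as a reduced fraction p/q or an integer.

For a simple function f = sum_i c_i * 1_{A_i} with disjoint A_i,
  integral f dm = sum_i c_i * m(A_i).
Lengths of the A_i:
  m(A_1) = 15/2 - 5 = 5/2.
  m(A_2) = 33/4 - 31/4 = 1/2.
  m(A_3) = 41/4 - 37/4 = 1.
  m(A_4) = 55/4 - 47/4 = 2.
  m(A_5) = 16 - 14 = 2.
Contributions c_i * m(A_i):
  (3) * (5/2) = 15/2.
  (-2) * (1/2) = -1.
  (3) * (1) = 3.
  (-3) * (2) = -6.
  (-1) * (2) = -2.
Total: 15/2 - 1 + 3 - 6 - 2 = 3/2.

3/2


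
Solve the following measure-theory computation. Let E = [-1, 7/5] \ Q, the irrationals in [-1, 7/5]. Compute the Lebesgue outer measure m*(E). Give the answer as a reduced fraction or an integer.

The interval I = [-1, 7/5] has m(I) = 7/5 - (-1) = 12/5 (endpoints are measure-zero, so open/closed/half-open agree). Write I = (I cap Q) u (I \ Q). The rationals in I are countable, so m*(I cap Q) = 0 (cover each rational by intervals whose total length is arbitrarily small). By countable subadditivity m*(I) <= m*(I cap Q) + m*(I \ Q), hence m*(I \ Q) >= m(I) = 12/5. The reverse inequality m*(I \ Q) <= m*(I) = 12/5 is trivial since (I \ Q) is a subset of I. Therefore m*(I \ Q) = 12/5.

12/5


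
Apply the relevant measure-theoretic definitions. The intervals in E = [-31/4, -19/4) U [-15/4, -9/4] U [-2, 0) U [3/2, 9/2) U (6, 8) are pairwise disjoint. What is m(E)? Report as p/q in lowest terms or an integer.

For pairwise disjoint intervals, m(union_i I_i) = sum_i m(I_i),
and m is invariant under swapping open/closed endpoints (single points have measure 0).
So m(E) = sum_i (b_i - a_i).
  I_1 has length -19/4 - (-31/4) = 3.
  I_2 has length -9/4 - (-15/4) = 3/2.
  I_3 has length 0 - (-2) = 2.
  I_4 has length 9/2 - 3/2 = 3.
  I_5 has length 8 - 6 = 2.
Summing:
  m(E) = 3 + 3/2 + 2 + 3 + 2 = 23/2.

23/2


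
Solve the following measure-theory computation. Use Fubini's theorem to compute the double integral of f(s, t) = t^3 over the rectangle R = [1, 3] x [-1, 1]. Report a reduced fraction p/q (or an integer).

f(s, t) is a tensor product of a function of s and a function of t, and both factors are bounded continuous (hence Lebesgue integrable) on the rectangle, so Fubini's theorem applies:
  integral_R f d(m x m) = (integral_a1^b1 1 ds) * (integral_a2^b2 t^3 dt).
Inner integral in s: integral_{1}^{3} 1 ds = (3^1 - 1^1)/1
  = 2.
Inner integral in t: integral_{-1}^{1} t^3 dt = (1^4 - (-1)^4)/4
  = 0.
Product: (2) * (0) = 0.

0


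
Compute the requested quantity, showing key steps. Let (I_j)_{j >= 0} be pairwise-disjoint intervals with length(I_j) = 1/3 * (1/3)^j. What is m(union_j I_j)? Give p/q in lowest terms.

By countable additivity of the Lebesgue measure on pairwise disjoint measurable sets,
  m(union_{j >= 0} I_j) = sum_{j >= 0} m(I_j) = sum_{j >= 0} a * r^j,
  with a = 1/3 and r = 1/3.
Since 0 < r = 1/3 < 1, the geometric series converges:
  sum_{j >= 0} a * r^j = a / (1 - r).
  = 1/3 / (1 - 1/3)
  = 1/3 / (2/3)
  = 1/2.

1/2


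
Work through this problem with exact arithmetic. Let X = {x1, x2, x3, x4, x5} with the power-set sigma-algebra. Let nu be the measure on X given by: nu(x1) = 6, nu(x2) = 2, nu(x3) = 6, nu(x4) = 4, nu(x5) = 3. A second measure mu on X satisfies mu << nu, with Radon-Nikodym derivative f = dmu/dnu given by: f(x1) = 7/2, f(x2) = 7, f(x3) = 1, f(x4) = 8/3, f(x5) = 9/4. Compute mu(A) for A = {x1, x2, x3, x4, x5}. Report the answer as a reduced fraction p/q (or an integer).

By the defining property of the Radon-Nikodym derivative, for every measurable set A,
  mu(A) = integral_A f dnu.
Since nu is a discrete measure concentrated on the atoms of X, the integral over A reduces to the sum
  mu(A) = sum_{x in A} f(x) * nu({x}).
Computing each term:
  x1: f(x1) * nu(x1) = 7/2 * 6 = 21.
  x2: f(x2) * nu(x2) = 7 * 2 = 14.
  x3: f(x3) * nu(x3) = 1 * 6 = 6.
  x4: f(x4) * nu(x4) = 8/3 * 4 = 32/3.
  x5: f(x5) * nu(x5) = 9/4 * 3 = 27/4.
Summing: mu(A) = 21 + 14 + 6 + 32/3 + 27/4 = 701/12.

701/12


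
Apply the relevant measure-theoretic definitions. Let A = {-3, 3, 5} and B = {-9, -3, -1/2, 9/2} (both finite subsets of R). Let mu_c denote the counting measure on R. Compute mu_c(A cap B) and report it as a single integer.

Counting measure on a finite set equals cardinality. mu_c(A cap B) = |A cap B| (elements appearing in both).
Enumerating the elements of A that also lie in B gives 1 element(s).
So mu_c(A cap B) = 1.

1


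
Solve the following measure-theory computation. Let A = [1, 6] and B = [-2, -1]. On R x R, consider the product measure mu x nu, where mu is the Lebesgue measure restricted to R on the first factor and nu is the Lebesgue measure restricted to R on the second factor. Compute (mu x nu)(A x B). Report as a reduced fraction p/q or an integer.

For a measurable rectangle A x B, the product measure satisfies
  (mu x nu)(A x B) = mu(A) * nu(B).
  mu(A) = 5.
  nu(B) = 1.
  (mu x nu)(A x B) = 5 * 1 = 5.

5


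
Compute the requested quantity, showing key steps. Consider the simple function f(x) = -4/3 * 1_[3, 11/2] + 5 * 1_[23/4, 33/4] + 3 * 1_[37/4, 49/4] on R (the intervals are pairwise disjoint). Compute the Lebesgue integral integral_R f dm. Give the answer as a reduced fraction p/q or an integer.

For a simple function f = sum_i c_i * 1_{A_i} with disjoint A_i,
  integral f dm = sum_i c_i * m(A_i).
Lengths of the A_i:
  m(A_1) = 11/2 - 3 = 5/2.
  m(A_2) = 33/4 - 23/4 = 5/2.
  m(A_3) = 49/4 - 37/4 = 3.
Contributions c_i * m(A_i):
  (-4/3) * (5/2) = -10/3.
  (5) * (5/2) = 25/2.
  (3) * (3) = 9.
Total: -10/3 + 25/2 + 9 = 109/6.

109/6


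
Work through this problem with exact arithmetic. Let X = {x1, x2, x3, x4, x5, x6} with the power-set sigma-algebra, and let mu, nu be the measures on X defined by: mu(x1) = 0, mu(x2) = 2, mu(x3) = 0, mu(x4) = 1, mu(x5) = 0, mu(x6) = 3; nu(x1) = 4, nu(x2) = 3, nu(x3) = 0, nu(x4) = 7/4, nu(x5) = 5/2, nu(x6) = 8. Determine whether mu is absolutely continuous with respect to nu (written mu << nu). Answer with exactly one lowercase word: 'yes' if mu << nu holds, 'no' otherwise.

mu << nu means: every nu-null measurable set is also mu-null; equivalently, for every atom x, if nu({x}) = 0 then mu({x}) = 0.
Checking each atom:
  x1: nu = 4 > 0 -> no constraint.
  x2: nu = 3 > 0 -> no constraint.
  x3: nu = 0, mu = 0 -> consistent with mu << nu.
  x4: nu = 7/4 > 0 -> no constraint.
  x5: nu = 5/2 > 0 -> no constraint.
  x6: nu = 8 > 0 -> no constraint.
No atom violates the condition. Therefore mu << nu.

yes


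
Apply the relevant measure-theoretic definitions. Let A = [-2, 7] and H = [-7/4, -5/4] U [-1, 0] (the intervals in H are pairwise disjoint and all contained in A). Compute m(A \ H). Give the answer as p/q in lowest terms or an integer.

The ambient interval has length m(A) = 7 - (-2) = 9.
Since the holes are disjoint and sit inside A, by finite additivity
  m(H) = sum_i (b_i - a_i), and m(A \ H) = m(A) - m(H).
Computing the hole measures:
  m(H_1) = -5/4 - (-7/4) = 1/2.
  m(H_2) = 0 - (-1) = 1.
Summed: m(H) = 1/2 + 1 = 3/2.
So m(A \ H) = 9 - 3/2 = 15/2.

15/2


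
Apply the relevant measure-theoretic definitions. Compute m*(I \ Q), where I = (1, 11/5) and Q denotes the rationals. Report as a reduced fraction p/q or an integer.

The interval I = (1, 11/5) has m(I) = 11/5 - 1 = 6/5 (endpoints are measure-zero, so open/closed/half-open agree). Write I = (I cap Q) u (I \ Q). The rationals in I are countable, so m*(I cap Q) = 0 (cover each rational by intervals whose total length is arbitrarily small). By countable subadditivity m*(I) <= m*(I cap Q) + m*(I \ Q), hence m*(I \ Q) >= m(I) = 6/5. The reverse inequality m*(I \ Q) <= m*(I) = 6/5 is trivial since (I \ Q) is a subset of I. Therefore m*(I \ Q) = 6/5.

6/5


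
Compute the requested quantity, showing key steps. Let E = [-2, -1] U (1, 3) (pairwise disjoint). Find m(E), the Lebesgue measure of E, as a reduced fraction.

For pairwise disjoint intervals, m(union_i I_i) = sum_i m(I_i),
and m is invariant under swapping open/closed endpoints (single points have measure 0).
So m(E) = sum_i (b_i - a_i).
  I_1 has length -1 - (-2) = 1.
  I_2 has length 3 - 1 = 2.
Summing:
  m(E) = 1 + 2 = 3.

3


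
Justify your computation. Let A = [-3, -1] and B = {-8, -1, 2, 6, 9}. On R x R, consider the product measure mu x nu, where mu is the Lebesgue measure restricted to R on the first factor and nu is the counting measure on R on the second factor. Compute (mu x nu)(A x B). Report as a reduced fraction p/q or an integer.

For a measurable rectangle A x B, the product measure satisfies
  (mu x nu)(A x B) = mu(A) * nu(B).
  mu(A) = 2.
  nu(B) = 5.
  (mu x nu)(A x B) = 2 * 5 = 10.

10


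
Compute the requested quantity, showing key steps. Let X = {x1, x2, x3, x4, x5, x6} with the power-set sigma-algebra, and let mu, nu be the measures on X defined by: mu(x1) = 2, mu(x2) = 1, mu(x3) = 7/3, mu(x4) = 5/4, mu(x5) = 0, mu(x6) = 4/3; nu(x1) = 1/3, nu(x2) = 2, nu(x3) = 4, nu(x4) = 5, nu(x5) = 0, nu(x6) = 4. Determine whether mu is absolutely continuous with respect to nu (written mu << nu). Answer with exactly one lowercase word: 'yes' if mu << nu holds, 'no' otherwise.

mu << nu means: every nu-null measurable set is also mu-null; equivalently, for every atom x, if nu({x}) = 0 then mu({x}) = 0.
Checking each atom:
  x1: nu = 1/3 > 0 -> no constraint.
  x2: nu = 2 > 0 -> no constraint.
  x3: nu = 4 > 0 -> no constraint.
  x4: nu = 5 > 0 -> no constraint.
  x5: nu = 0, mu = 0 -> consistent with mu << nu.
  x6: nu = 4 > 0 -> no constraint.
No atom violates the condition. Therefore mu << nu.

yes


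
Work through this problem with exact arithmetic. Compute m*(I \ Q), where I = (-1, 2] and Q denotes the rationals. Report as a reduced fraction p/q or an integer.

The interval I = (-1, 2] has m(I) = 2 - (-1) = 3 (endpoints are measure-zero, so open/closed/half-open agree). Write I = (I cap Q) u (I \ Q). The rationals in I are countable, so m*(I cap Q) = 0 (cover each rational by intervals whose total length is arbitrarily small). By countable subadditivity m*(I) <= m*(I cap Q) + m*(I \ Q), hence m*(I \ Q) >= m(I) = 3. The reverse inequality m*(I \ Q) <= m*(I) = 3 is trivial since (I \ Q) is a subset of I. Therefore m*(I \ Q) = 3.

3


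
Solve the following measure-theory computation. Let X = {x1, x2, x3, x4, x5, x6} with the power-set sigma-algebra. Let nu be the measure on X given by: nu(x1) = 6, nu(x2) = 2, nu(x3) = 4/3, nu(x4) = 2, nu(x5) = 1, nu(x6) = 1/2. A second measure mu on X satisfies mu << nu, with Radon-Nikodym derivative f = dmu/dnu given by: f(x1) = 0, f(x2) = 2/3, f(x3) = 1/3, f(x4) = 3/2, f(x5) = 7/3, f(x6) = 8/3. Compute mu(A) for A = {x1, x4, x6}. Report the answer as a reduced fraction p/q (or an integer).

By the defining property of the Radon-Nikodym derivative, for every measurable set A,
  mu(A) = integral_A f dnu.
Since nu is a discrete measure concentrated on the atoms of X, the integral over A reduces to the sum
  mu(A) = sum_{x in A} f(x) * nu({x}).
Computing each term:
  x1: f(x1) * nu(x1) = 0 * 6 = 0.
  x4: f(x4) * nu(x4) = 3/2 * 2 = 3.
  x6: f(x6) * nu(x6) = 8/3 * 1/2 = 4/3.
Summing: mu(A) = 0 + 3 + 4/3 = 13/3.

13/3


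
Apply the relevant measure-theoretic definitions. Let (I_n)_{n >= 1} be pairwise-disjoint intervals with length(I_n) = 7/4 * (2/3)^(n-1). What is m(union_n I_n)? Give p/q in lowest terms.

By countable additivity of the Lebesgue measure on pairwise disjoint measurable sets,
  m(union_{n >= 1} I_n) = sum_{n >= 1} m(I_n) = sum_{n >= 1} a * r^(n-1),
  with a = 7/4 and r = 2/3.
Since 0 < r = 2/3 < 1, the geometric series converges:
  sum_{n >= 1} a * r^(n-1) = a / (1 - r).
  = 7/4 / (1 - 2/3)
  = 7/4 / (1/3)
  = 21/4.

21/4


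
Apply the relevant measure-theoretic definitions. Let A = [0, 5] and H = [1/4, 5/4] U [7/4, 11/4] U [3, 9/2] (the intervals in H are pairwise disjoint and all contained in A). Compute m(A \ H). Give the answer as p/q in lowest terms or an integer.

The ambient interval has length m(A) = 5 - 0 = 5.
Since the holes are disjoint and sit inside A, by finite additivity
  m(H) = sum_i (b_i - a_i), and m(A \ H) = m(A) - m(H).
Computing the hole measures:
  m(H_1) = 5/4 - 1/4 = 1.
  m(H_2) = 11/4 - 7/4 = 1.
  m(H_3) = 9/2 - 3 = 3/2.
Summed: m(H) = 1 + 1 + 3/2 = 7/2.
So m(A \ H) = 5 - 7/2 = 3/2.

3/2


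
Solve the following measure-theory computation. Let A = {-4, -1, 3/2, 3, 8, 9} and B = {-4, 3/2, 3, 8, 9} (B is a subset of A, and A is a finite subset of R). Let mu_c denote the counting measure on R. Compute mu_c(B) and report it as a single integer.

Counting measure assigns mu_c(E) = |E| (number of elements) when E is finite.
B has 5 element(s), so mu_c(B) = 5.

5


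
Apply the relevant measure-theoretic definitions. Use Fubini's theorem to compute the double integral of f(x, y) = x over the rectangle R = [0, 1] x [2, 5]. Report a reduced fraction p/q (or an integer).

f(x, y) is a tensor product of a function of x and a function of y, and both factors are bounded continuous (hence Lebesgue integrable) on the rectangle, so Fubini's theorem applies:
  integral_R f d(m x m) = (integral_a1^b1 x dx) * (integral_a2^b2 1 dy).
Inner integral in x: integral_{0}^{1} x dx = (1^2 - 0^2)/2
  = 1/2.
Inner integral in y: integral_{2}^{5} 1 dy = (5^1 - 2^1)/1
  = 3.
Product: (1/2) * (3) = 3/2.

3/2


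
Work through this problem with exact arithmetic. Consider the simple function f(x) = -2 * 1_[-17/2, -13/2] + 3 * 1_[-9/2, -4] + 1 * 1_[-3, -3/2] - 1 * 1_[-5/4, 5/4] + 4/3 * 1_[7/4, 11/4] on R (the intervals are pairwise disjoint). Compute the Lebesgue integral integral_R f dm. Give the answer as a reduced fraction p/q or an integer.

For a simple function f = sum_i c_i * 1_{A_i} with disjoint A_i,
  integral f dm = sum_i c_i * m(A_i).
Lengths of the A_i:
  m(A_1) = -13/2 - (-17/2) = 2.
  m(A_2) = -4 - (-9/2) = 1/2.
  m(A_3) = -3/2 - (-3) = 3/2.
  m(A_4) = 5/4 - (-5/4) = 5/2.
  m(A_5) = 11/4 - 7/4 = 1.
Contributions c_i * m(A_i):
  (-2) * (2) = -4.
  (3) * (1/2) = 3/2.
  (1) * (3/2) = 3/2.
  (-1) * (5/2) = -5/2.
  (4/3) * (1) = 4/3.
Total: -4 + 3/2 + 3/2 - 5/2 + 4/3 = -13/6.

-13/6


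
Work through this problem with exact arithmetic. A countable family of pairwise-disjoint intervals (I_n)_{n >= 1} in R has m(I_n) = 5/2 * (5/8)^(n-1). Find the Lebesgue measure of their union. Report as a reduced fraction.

By countable additivity of the Lebesgue measure on pairwise disjoint measurable sets,
  m(union_{n >= 1} I_n) = sum_{n >= 1} m(I_n) = sum_{n >= 1} a * r^(n-1),
  with a = 5/2 and r = 5/8.
Since 0 < r = 5/8 < 1, the geometric series converges:
  sum_{n >= 1} a * r^(n-1) = a / (1 - r).
  = 5/2 / (1 - 5/8)
  = 5/2 / (3/8)
  = 20/3.

20/3


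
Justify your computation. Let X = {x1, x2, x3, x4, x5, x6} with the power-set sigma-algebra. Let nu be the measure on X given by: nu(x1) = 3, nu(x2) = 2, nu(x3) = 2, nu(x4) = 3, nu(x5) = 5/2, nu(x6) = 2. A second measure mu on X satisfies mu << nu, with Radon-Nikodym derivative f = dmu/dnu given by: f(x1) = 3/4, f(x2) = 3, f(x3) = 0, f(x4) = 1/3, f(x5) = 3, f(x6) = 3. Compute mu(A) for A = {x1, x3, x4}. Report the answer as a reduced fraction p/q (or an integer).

By the defining property of the Radon-Nikodym derivative, for every measurable set A,
  mu(A) = integral_A f dnu.
Since nu is a discrete measure concentrated on the atoms of X, the integral over A reduces to the sum
  mu(A) = sum_{x in A} f(x) * nu({x}).
Computing each term:
  x1: f(x1) * nu(x1) = 3/4 * 3 = 9/4.
  x3: f(x3) * nu(x3) = 0 * 2 = 0.
  x4: f(x4) * nu(x4) = 1/3 * 3 = 1.
Summing: mu(A) = 9/4 + 0 + 1 = 13/4.

13/4


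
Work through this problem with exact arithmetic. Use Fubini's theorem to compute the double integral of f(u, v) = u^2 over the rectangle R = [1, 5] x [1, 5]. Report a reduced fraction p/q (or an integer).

f(u, v) is a tensor product of a function of u and a function of v, and both factors are bounded continuous (hence Lebesgue integrable) on the rectangle, so Fubini's theorem applies:
  integral_R f d(m x m) = (integral_a1^b1 u^2 du) * (integral_a2^b2 1 dv).
Inner integral in u: integral_{1}^{5} u^2 du = (5^3 - 1^3)/3
  = 124/3.
Inner integral in v: integral_{1}^{5} 1 dv = (5^1 - 1^1)/1
  = 4.
Product: (124/3) * (4) = 496/3.

496/3


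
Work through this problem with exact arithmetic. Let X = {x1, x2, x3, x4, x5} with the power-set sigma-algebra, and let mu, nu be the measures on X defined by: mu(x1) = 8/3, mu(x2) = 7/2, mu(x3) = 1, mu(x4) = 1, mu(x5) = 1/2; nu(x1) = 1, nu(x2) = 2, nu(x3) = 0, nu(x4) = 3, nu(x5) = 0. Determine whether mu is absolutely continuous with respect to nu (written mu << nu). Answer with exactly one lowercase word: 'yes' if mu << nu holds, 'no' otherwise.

mu << nu means: every nu-null measurable set is also mu-null; equivalently, for every atom x, if nu({x}) = 0 then mu({x}) = 0.
Checking each atom:
  x1: nu = 1 > 0 -> no constraint.
  x2: nu = 2 > 0 -> no constraint.
  x3: nu = 0, mu = 1 > 0 -> violates mu << nu.
  x4: nu = 3 > 0 -> no constraint.
  x5: nu = 0, mu = 1/2 > 0 -> violates mu << nu.
The atom(s) x3, x5 violate the condition (nu = 0 but mu > 0). Therefore mu is NOT absolutely continuous w.r.t. nu.

no


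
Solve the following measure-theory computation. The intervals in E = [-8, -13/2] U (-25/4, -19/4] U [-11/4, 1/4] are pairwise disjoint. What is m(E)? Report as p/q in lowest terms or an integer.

For pairwise disjoint intervals, m(union_i I_i) = sum_i m(I_i),
and m is invariant under swapping open/closed endpoints (single points have measure 0).
So m(E) = sum_i (b_i - a_i).
  I_1 has length -13/2 - (-8) = 3/2.
  I_2 has length -19/4 - (-25/4) = 3/2.
  I_3 has length 1/4 - (-11/4) = 3.
Summing:
  m(E) = 3/2 + 3/2 + 3 = 6.

6


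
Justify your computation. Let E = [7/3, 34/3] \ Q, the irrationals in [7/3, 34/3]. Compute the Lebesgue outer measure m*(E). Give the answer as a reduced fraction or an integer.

The interval I = [7/3, 34/3] has m(I) = 34/3 - 7/3 = 9 (endpoints are measure-zero, so open/closed/half-open agree). Write I = (I cap Q) u (I \ Q). The rationals in I are countable, so m*(I cap Q) = 0 (cover each rational by intervals whose total length is arbitrarily small). By countable subadditivity m*(I) <= m*(I cap Q) + m*(I \ Q), hence m*(I \ Q) >= m(I) = 9. The reverse inequality m*(I \ Q) <= m*(I) = 9 is trivial since (I \ Q) is a subset of I. Therefore m*(I \ Q) = 9.

9


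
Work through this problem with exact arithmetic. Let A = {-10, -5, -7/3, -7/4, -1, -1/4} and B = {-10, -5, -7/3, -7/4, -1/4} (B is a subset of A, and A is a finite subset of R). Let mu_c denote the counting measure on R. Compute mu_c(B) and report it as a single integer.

Counting measure assigns mu_c(E) = |E| (number of elements) when E is finite.
B has 5 element(s), so mu_c(B) = 5.

5


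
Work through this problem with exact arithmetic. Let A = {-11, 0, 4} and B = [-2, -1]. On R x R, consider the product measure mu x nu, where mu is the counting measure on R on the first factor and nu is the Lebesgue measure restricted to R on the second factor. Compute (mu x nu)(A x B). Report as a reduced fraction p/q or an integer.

For a measurable rectangle A x B, the product measure satisfies
  (mu x nu)(A x B) = mu(A) * nu(B).
  mu(A) = 3.
  nu(B) = 1.
  (mu x nu)(A x B) = 3 * 1 = 3.

3


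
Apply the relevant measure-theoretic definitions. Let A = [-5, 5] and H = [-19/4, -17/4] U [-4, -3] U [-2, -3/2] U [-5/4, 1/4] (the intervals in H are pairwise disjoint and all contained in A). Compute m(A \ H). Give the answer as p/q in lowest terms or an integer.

The ambient interval has length m(A) = 5 - (-5) = 10.
Since the holes are disjoint and sit inside A, by finite additivity
  m(H) = sum_i (b_i - a_i), and m(A \ H) = m(A) - m(H).
Computing the hole measures:
  m(H_1) = -17/4 - (-19/4) = 1/2.
  m(H_2) = -3 - (-4) = 1.
  m(H_3) = -3/2 - (-2) = 1/2.
  m(H_4) = 1/4 - (-5/4) = 3/2.
Summed: m(H) = 1/2 + 1 + 1/2 + 3/2 = 7/2.
So m(A \ H) = 10 - 7/2 = 13/2.

13/2
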